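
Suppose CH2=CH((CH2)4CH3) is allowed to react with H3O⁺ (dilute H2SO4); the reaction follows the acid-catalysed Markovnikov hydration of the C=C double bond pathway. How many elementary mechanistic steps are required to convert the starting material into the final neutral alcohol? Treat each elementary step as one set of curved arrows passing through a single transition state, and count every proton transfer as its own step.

Step 1: Electrophilic addition begins with the π(C=C) electrons forming a bond to the proton of H3O⁺. Following Markovnikov's rule, the resulting cation is secondary. H2O is released.
(No 1,2-shift: no single shift to an adjacent carbon would give a more stable cation.)
Step 2: Water acts as the nucleophile: an oxygen lone pair bonds to the cationic carbon, giving an oxonium-ion intermediate.
Step 3: Deprotonation of the oxonium ion by a water molecule delivers the neutral alcohol and regenerates the acid catalyst.
Total: 3 elementary steps.

3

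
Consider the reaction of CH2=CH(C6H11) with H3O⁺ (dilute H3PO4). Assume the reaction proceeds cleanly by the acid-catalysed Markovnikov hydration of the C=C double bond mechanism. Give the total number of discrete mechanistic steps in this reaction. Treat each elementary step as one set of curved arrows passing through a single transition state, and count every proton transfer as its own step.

4

Step 1: Protonation of the alkene by H3O⁺: the π bond acts as the nucleophile and picks up H⁺, giving the more stable (Markovnikov) secondary carbocation. H2O is released.
Step 2: Carbocation rearrangement: a 1,2-hydride shift from the adjacent cyclohexyl carbon converts the initially-formed secondary cation into the more stable tertiary cation.
Step 3: Nucleophilic capture of the cation by H2O produces the protonated alcohol (an oxonium ion).
Step 4: H2O removes a proton from the oxonium oxygen, regenerating H3O⁺ and giving the neutral alcohol.
Total: 4 elementary steps.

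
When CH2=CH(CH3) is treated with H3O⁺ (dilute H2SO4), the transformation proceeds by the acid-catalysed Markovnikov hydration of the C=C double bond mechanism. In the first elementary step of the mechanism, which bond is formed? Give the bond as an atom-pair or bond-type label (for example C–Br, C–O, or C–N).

C–H

Step 1: Electrophilic addition begins with the π(C=C) electrons forming a bond to the proton of H3O⁺. Following Markovnikov's rule, the resulting cation is secondary. H2O is released.
The bond formed in this step is the C–H bond.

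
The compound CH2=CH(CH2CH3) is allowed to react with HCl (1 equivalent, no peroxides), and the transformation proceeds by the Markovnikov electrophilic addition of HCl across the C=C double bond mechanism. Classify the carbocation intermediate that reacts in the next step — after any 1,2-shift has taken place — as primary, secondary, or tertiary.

secondary

Step 1: The π electrons of the C=C bond attack a proton of HCl; Markovnikov addition places the new C–H on the less-substituted alkene carbon, so the positive charge ends up on the more-substituted carbon — a secondary carbocation. The H–Cl bond breaks heterolytically, releasing Cl⁻.
No single 1,2-shift to an adjacent carbon would give a more-substituted cation, so no rearrangement occurs.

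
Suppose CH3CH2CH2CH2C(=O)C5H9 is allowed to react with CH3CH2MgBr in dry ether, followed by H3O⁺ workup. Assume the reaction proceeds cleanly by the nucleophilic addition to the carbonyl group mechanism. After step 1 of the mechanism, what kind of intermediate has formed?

tetrahedral alkoxide intermediate

Step 1: the carbanion-like carbon of CH3CH2MgBr attacks the sp² carbonyl carbon; the C=O π bond breaks and the electrons end up as a lone pair on the alkoxide oxygen of the tetrahedral intermediate.
After step 1 the species present is a tetrahedral alkoxide intermediate.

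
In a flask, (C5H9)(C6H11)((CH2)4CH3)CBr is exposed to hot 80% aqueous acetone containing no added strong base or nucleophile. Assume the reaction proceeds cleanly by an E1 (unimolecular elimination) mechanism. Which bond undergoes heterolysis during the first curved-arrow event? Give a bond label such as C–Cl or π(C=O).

C–Br

Step 1: Unassisted departure of Br⁻ (taking the C–Br bonding pair) generates a tertiary carbocation.
The bond broken in this step is the C–Br bond.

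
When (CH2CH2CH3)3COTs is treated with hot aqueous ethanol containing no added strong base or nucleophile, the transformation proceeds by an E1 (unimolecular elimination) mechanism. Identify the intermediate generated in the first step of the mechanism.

Step 1: Rate-determining heterolysis of the C–O bond gives TsO⁻ and a tertiary carbocation.
After step 1 the species present is a tertiary carbocation.

tertiary carbocation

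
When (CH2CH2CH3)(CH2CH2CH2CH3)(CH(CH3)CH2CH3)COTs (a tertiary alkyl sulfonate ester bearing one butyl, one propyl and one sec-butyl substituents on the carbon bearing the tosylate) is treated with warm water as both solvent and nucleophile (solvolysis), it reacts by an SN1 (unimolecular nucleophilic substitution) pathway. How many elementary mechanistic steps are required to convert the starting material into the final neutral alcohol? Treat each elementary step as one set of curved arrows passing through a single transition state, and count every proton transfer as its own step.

3

Step 1: Rate-determining heterolysis of the C–O bond gives TsO⁻ and a tertiary carbocation.
(No 1,2-shift: no single shift to an adjacent carbon would give a more stable cation.)
Step 2: H2O donates an oxygen lone pair into the empty p orbital of the cation, giving a protonated alcohol (an oxonium ion).
Step 3: Proton transfer from the O–H of the oxonium ion to a solvent molecule delivers the neutral alcohol.
Total: 3 elementary steps.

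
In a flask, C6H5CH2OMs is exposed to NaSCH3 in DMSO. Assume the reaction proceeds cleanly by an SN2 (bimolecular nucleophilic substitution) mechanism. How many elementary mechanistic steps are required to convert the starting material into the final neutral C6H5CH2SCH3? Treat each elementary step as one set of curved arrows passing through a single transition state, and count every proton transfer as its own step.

1

Step 1: CH3S⁻ attacks the back face of the α-carbon while MsO⁻ departs with the C–O bonding pair — a single concerted displacement through a pentacoordinate transition state.
Total: 1 elementary step.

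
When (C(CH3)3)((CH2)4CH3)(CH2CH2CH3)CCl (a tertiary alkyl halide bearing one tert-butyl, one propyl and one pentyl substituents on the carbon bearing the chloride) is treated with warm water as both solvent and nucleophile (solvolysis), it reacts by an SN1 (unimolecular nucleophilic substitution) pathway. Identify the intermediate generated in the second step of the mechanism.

Step 1: Rate-determining heterolysis of the C–Cl bond gives Cl⁻ and a tertiary carbocation.
Step 2: A lone pair on the oxygen of H2O attacks the carbocation, forming a new C–O σ-bond and an oxonium ion.
After step 2 the species present is an oxonium ion.

oxonium ion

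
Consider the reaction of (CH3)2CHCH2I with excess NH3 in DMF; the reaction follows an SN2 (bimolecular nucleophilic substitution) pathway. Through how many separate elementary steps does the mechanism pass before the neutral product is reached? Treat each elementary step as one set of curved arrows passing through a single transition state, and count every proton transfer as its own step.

2

Step 1: A lone pair on the N of NH3 attacks the α-carbon from the back side while the C–I bond breaks; both bonding electrons leave with I⁻. The product of this concerted step is an alkylammonium ion.
Step 2: A second equivalent of NH3 removes a proton from the N, giving the neutral product.
Total: 2 elementary steps.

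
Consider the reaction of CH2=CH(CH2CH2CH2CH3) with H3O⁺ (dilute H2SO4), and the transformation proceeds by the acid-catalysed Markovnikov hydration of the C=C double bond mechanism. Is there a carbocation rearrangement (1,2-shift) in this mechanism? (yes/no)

no

The first-formed carbocation is secondary.
No single 1,2-shift to an adjacent carbon would produce a more-substituted cation than the one already present, so no rearrangement occurs.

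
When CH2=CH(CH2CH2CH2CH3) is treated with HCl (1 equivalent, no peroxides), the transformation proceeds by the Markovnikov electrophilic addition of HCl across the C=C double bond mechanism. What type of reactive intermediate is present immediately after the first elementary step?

Step 1: The π electrons of the C=C bond attack a proton of HCl; Markovnikov addition places the new C–H on the less-substituted alkene carbon, so the positive charge ends up on the more-substituted carbon — a secondary carbocation. The H–Cl bond breaks heterolytically, releasing Cl⁻.
After step 1 the species present is a secondary carbocation.

secondary carbocation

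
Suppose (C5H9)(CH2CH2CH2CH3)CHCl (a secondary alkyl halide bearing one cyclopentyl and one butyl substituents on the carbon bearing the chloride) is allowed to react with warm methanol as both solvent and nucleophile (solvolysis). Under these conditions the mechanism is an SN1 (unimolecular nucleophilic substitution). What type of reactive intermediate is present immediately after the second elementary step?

tertiary carbocation

Step 1: Ionisation: the C–Cl σ-bond cleaves heterolytically; both bonding electrons depart with Cl⁻, leaving a secondary carbocation at the α-carbon.
Step 2: A hydride (H with its bonding pair) migrates from the adjacent cyclopentyl carbon to the cationic centre — a 1,2-hydride shift — upgrading the secondary cation to a tertiary one.
After step 2 the species present is a tertiary carbocation.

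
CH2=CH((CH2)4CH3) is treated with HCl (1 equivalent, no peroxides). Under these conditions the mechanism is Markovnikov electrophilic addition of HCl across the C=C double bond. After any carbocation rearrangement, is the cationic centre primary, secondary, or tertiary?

Step 1: Protonation of the alkene by HCl: the π bond acts as the nucleophile and picks up H⁺, giving the more stable (Markovnikov) secondary carbocation. The H–Cl bond breaks heterolytically, releasing Cl⁻.
No single 1,2-shift to an adjacent carbon would give a more-substituted cation, so no rearrangement occurs.

secondary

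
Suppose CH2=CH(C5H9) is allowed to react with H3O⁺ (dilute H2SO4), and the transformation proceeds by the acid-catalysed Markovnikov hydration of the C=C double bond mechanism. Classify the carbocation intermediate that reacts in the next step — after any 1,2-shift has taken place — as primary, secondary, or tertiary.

tertiary

Step 1: The π electrons of the C=C bond attack a proton of H3O⁺; Markovnikov addition places the new C–H on the less-substituted alkene carbon, so the positive charge ends up on the more-substituted carbon — a secondary carbocation. H2O is released.
Step 2: Carbocation rearrangement: a 1,2-hydride shift from the adjacent cyclopentyl carbon converts the initially-formed secondary cation into the more stable tertiary cation.
The cation rearranges from secondary to tertiary via a 1,2-hydride shift from the adjacent cyclopentyl carbon; the tertiary cation is what reacts next.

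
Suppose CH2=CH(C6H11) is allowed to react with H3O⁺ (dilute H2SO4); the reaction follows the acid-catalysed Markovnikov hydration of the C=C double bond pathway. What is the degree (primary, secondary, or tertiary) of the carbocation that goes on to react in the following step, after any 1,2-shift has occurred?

Step 1: Protonation of the alkene by H3O⁺: the π bond acts as the nucleophile and picks up H⁺, giving the more stable (Markovnikov) secondary carbocation. H2O is released.
Step 2: Carbocation rearrangement: a 1,2-hydride shift from the adjacent cyclohexyl carbon converts the initially-formed secondary cation into the more stable tertiary cation.
The cation rearranges from secondary to tertiary via a 1,2-hydride shift from the adjacent cyclohexyl carbon; the tertiary cation is what reacts next.

tertiary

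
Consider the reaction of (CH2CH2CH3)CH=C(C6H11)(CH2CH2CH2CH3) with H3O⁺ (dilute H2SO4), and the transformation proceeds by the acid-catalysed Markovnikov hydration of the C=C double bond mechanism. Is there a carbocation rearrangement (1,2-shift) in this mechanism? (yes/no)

no

The first-formed carbocation is tertiary.
No single 1,2-shift to an adjacent carbon would produce a more-substituted cation than the one already present, so no rearrangement occurs.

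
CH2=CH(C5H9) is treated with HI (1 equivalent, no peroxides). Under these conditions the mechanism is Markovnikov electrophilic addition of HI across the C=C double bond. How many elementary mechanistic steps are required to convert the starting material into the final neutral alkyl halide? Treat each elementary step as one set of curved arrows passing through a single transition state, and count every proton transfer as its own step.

3

Step 1: The π electrons of the C=C bond attack a proton of HI; Markovnikov addition places the new C–H on the less-substituted alkene carbon, so the positive charge ends up on the more-substituted carbon — a secondary carbocation. The H–I bond breaks heterolytically, releasing I⁻.
Step 2: Carbocation rearrangement: a 1,2-hydride shift from the adjacent cyclopentyl carbon converts the initially-formed secondary cation into the more stable tertiary cation.
Step 3: Nucleophilic attack by I⁻ on the carbocation completes the addition, giving R–I.
Total: 3 elementary steps.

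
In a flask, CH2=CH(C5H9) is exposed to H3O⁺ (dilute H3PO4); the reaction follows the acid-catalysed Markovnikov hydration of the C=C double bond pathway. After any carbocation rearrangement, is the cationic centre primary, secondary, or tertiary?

tertiary

Step 1: Electrophilic addition begins with the π(C=C) electrons forming a bond to the proton of H3O⁺. Following Markovnikov's rule, the resulting cation is secondary. H2O is released.
Step 2: A 1,2-hydride shift from the adjacent cyclopentyl carbon moves the positive charge from the secondary centre to an adjacent carbon, generating a more stable tertiary carbocation.
The cation rearranges from secondary to tertiary via a 1,2-hydride shift from the adjacent cyclopentyl carbon; the tertiary cation is what reacts next.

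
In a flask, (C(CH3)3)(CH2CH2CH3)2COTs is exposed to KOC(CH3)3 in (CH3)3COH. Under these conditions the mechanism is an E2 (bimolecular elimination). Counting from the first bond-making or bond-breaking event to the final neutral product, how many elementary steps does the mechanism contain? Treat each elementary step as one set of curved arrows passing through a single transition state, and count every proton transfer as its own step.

Step 1: The strong base (CH3)3CO⁻ removes a β-hydrogen; in the same concerted event the electrons of the breaking C–H bond form the new π(C=C) bond and the C–O σ-bond breaks, expelling TsO⁻. Anti-periplanar geometry; one transition state.
Total: 1 elementary step.

1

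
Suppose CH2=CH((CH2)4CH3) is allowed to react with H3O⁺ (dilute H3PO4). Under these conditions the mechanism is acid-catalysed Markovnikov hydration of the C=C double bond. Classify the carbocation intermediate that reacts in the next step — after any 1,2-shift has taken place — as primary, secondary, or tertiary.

secondary

Step 1: Electrophilic addition begins with the π(C=C) electrons forming a bond to the proton of H3O⁺. Following Markovnikov's rule, the resulting cation is secondary. H2O is released.
No single 1,2-shift to an adjacent carbon would give a more-substituted cation, so no rearrangement occurs.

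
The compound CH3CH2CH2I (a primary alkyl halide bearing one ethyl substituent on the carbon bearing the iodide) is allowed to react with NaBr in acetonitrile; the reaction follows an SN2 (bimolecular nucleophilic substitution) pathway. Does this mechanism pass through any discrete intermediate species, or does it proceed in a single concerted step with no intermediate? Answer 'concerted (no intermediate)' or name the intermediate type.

concerted (no intermediate)

The bromide nucleophile donates a lone pair from Br to the α-carbon in a backside attack; simultaneously the C–I σ-bond breaks and both of its electrons leave with I⁻. One concerted step with inversion of configuration.
All bond changes occur in one transition state; no discrete intermediate is formed.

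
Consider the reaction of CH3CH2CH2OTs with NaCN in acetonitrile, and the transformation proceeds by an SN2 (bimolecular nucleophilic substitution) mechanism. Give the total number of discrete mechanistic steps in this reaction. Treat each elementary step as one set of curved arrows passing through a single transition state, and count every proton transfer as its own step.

Step 1: The cyanide nucleophile donates a lone pair from C to the α-carbon in a backside attack; simultaneously the C–O σ-bond breaks and both of its electrons leave with TsO⁻. One concerted step with inversion of configuration.
Total: 1 elementary step.

1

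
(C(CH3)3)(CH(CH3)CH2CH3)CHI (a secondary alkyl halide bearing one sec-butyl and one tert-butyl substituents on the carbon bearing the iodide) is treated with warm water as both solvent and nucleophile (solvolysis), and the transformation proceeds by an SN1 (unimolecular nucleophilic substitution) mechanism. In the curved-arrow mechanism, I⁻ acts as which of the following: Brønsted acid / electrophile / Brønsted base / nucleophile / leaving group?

leaving group

Step 1: The C–I bond breaks with both electrons going to the iodide; I⁻ leaves and a secondary carbocation remains.
I⁻ departs with both electrons of the breaking σ-bond — that is the definition of a leaving group.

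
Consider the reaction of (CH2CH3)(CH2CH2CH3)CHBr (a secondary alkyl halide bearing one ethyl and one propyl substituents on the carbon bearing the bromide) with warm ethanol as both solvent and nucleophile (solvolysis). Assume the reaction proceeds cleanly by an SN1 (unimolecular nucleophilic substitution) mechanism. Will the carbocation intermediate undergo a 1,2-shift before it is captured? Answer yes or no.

The first-formed carbocation is secondary.
No single 1,2-shift to an adjacent carbon would produce a more-substituted cation than the one already present, so no rearrangement occurs.

no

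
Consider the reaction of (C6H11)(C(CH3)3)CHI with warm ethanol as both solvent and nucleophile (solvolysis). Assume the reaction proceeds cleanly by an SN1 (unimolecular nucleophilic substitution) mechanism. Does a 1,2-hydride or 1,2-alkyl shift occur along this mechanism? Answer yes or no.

The first-formed carbocation is secondary.
The adjacent cyclohexyl carbon already bears 2 other carbon substituents and has a hydrogen to migrate; after a 1,2-hydride shift from that carbon the positive charge sits on a tertiary centre.
Tertiary is more stable than secondary, so the shift occurs.

yes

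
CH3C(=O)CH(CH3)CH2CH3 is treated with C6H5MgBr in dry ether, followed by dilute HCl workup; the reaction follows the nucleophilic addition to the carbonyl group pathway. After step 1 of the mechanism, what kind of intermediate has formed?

tetrahedral alkoxide intermediate

Step 1: A lone pair / filled orbital on the carbanion-like carbon of C6H5MgBr attacks the electrophilic carbonyl carbon; the π(C=O) electrons shift onto oxygen, producing a tetrahedral alkoxide intermediate.
After step 1 the species present is a tetrahedral alkoxide intermediate.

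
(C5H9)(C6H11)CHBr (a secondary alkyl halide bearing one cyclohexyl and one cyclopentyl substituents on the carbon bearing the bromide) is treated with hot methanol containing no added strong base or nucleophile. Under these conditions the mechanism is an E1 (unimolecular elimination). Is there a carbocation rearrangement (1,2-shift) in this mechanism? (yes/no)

yes

The first-formed carbocation is secondary.
The adjacent cyclohexyl carbon already bears 2 other carbon substituents and has a hydrogen to migrate; after a 1,2-hydride shift from that carbon the positive charge sits on a tertiary centre.
Tertiary is more stable than secondary, so the shift occurs.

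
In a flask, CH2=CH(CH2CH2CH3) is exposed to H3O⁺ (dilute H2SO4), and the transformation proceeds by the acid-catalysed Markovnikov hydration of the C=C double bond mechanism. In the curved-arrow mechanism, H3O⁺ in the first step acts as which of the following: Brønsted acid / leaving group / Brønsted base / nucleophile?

Brønsted acid

Step 1: Electrophilic addition begins with the π(C=C) electrons forming a bond to the proton of H3O⁺. Following Markovnikov's rule, the resulting cation is secondary. H2O is released.
H3O⁺ in the first step donates a proton in a proton-transfer step — a Brønsted acid.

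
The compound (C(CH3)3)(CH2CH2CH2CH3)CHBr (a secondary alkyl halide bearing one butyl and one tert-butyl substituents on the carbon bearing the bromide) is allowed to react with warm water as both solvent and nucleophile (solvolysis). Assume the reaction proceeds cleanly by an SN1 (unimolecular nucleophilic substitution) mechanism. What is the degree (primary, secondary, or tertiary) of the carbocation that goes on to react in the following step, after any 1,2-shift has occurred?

Step 1: Unassisted departure of Br⁻ (taking the C–Br bonding pair) generates a secondary carbocation.
Step 2: A methyl group with its bonding pair migrates from the adjacent tert-butyl carbon to the cationic centre — a 1,2-methyl shift — upgrading the secondary cation to a tertiary one.
The cation rearranges from secondary to tertiary via a 1,2-methyl shift from the adjacent tert-butyl carbon; the tertiary cation is what reacts next.

tertiary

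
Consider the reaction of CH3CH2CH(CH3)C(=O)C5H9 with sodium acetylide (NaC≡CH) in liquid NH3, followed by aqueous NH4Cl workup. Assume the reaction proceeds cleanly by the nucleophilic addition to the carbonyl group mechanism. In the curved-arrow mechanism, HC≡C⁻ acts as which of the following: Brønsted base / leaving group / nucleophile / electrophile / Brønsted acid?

Step 1: HC≡C⁻ attacks the sp² carbonyl carbon; the C=O π bond breaks and the electrons end up as a lone pair on the alkoxide oxygen of the tetrahedral intermediate.
HC≡C⁻ donates an electron pair to form a new σ-bond to carbon — it is the nucleophile.

nucleophile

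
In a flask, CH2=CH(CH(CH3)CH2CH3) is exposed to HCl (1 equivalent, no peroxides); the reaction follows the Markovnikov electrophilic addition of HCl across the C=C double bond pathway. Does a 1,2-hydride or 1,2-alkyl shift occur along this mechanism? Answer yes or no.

yes

The first-formed carbocation is secondary.
The adjacent sec-butyl carbon already bears 2 other carbon substituents and has a hydrogen to migrate; after a 1,2-hydride shift from that carbon the positive charge sits on a tertiary centre.
Tertiary is more stable than secondary, so the shift occurs.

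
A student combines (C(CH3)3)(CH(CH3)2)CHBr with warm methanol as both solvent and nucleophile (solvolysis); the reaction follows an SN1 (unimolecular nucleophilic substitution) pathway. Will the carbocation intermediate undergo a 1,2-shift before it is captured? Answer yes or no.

The first-formed carbocation is secondary.
The adjacent isopropyl carbon already bears 2 other carbon substituents and has a hydrogen to migrate; after a 1,2-hydride shift from that carbon the positive charge sits on a tertiary centre.
Tertiary is more stable than secondary, so the shift occurs.

yes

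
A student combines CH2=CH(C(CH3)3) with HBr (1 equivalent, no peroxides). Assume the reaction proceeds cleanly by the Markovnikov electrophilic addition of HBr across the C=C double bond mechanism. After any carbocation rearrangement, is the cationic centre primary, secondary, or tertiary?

tertiary

Step 1: Protonation of the alkene by HBr: the π bond acts as the nucleophile and picks up H⁺, giving the more stable (Markovnikov) secondary carbocation. The H–Br bond breaks heterolytically, releasing Br⁻.
Step 2: Carbocation rearrangement: a 1,2-methyl shift from the adjacent tert-butyl carbon converts the initially-formed secondary cation into the more stable tertiary cation.
The cation rearranges from secondary to tertiary via a 1,2-methyl shift from the adjacent tert-butyl carbon; the tertiary cation is what reacts next.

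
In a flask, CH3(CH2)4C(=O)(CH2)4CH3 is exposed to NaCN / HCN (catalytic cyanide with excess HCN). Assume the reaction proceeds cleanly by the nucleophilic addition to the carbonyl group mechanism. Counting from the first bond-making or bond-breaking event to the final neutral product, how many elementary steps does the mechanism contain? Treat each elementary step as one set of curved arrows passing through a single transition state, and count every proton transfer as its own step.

2

Step 1: Nucleophilic addition: CN⁻ adds to the carbonyl carbon, pushing the π(C=O) electron pair onto oxygen and giving a tetrahedral alkoxide.
Step 2: The alkoxide is protonated in situ by undissociated HCN, yielding a cyanohydrin; the CN⁻ so formed carries on the cycle.
Total: 2 elementary steps.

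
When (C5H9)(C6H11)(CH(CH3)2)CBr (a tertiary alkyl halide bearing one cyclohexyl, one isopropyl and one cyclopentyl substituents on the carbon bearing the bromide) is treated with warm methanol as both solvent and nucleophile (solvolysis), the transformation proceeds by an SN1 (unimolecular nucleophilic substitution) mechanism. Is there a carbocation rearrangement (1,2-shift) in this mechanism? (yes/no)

The first-formed carbocation is tertiary.
No single 1,2-shift to an adjacent carbon would produce a more-substituted cation than the one already present, so no rearrangement occurs.

no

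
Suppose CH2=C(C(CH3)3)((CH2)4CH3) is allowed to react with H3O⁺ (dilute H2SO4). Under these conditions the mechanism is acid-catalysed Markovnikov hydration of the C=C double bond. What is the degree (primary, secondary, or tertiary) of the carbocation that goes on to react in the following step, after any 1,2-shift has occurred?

tertiary

Step 1: Electrophilic addition begins with the π(C=C) electrons forming a bond to the proton of H3O⁺. Following Markovnikov's rule, the resulting cation is tertiary. H2O is released.
No single 1,2-shift to an adjacent carbon would give a more-substituted cation, so no rearrangement occurs.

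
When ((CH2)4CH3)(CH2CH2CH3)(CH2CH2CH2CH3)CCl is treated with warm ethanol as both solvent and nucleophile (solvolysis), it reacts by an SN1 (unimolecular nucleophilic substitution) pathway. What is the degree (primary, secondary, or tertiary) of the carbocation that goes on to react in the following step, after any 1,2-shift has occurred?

Step 1: Ionisation: the C–Cl σ-bond cleaves heterolytically; both bonding electrons depart with Cl⁻, leaving a tertiary carbocation at the α-carbon.
No single 1,2-shift to an adjacent carbon would give a more-substituted cation, so no rearrangement occurs.

tertiary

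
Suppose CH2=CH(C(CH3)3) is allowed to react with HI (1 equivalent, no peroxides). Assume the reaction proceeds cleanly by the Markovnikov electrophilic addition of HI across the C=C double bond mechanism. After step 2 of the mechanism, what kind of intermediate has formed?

Step 1: The π electrons of the C=C bond attack a proton of HI; Markovnikov addition places the new C–H on the less-substituted alkene carbon, so the positive charge ends up on the more-substituted carbon — a secondary carbocation. The H–I bond breaks heterolytically, releasing I⁻.
Step 2: Carbocation rearrangement: a 1,2-methyl shift from the adjacent tert-butyl carbon converts the initially-formed secondary cation into the more stable tertiary cation.
After step 2 the species present is a tertiary carbocation.

tertiary carbocation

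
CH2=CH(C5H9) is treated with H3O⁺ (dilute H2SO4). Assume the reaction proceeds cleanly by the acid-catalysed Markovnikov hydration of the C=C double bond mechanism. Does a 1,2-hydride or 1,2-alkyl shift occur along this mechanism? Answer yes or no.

The first-formed carbocation is secondary.
The adjacent cyclopentyl carbon already bears 2 other carbon substituents and has a hydrogen to migrate; after a 1,2-hydride shift from that carbon the positive charge sits on a tertiary centre.
Tertiary is more stable than secondary, so the shift occurs.

yes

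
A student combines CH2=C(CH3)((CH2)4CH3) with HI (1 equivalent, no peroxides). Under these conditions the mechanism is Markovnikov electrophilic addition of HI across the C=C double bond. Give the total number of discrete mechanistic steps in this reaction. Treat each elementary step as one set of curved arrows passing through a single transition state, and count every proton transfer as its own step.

2

Step 1: Electrophilic addition begins with the π(C=C) electrons forming a bond to the proton of HI. Following Markovnikov's rule, the resulting cation is tertiary. The H–I bond breaks heterolytically, releasing I⁻.
(No 1,2-shift: no single shift to an adjacent carbon would give a more stable cation.)
Step 2: I⁻ captures the cation: a lone pair on I⁻ fills the empty p orbital, producing the alkyl halide product.
Total: 2 elementary steps.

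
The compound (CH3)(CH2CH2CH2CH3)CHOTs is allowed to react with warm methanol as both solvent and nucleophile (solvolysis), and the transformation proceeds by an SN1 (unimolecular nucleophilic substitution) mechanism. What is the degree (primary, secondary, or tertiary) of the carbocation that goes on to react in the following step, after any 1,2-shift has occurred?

secondary

Step 1: The C–O bond breaks with both electrons going to the tosylate; TsO⁻ leaves and a secondary carbocation remains.
No single 1,2-shift to an adjacent carbon would give a more-substituted cation, so no rearrangement occurs.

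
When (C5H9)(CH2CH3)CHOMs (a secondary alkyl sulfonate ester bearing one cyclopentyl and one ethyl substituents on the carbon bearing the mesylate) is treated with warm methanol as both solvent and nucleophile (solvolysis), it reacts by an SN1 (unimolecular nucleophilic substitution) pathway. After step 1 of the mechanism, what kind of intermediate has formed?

Step 1: The C–O bond breaks with both electrons going to the mesylate; MsO⁻ leaves and a secondary carbocation remains.
After step 1 the species present is a secondary carbocation.

secondary carbocation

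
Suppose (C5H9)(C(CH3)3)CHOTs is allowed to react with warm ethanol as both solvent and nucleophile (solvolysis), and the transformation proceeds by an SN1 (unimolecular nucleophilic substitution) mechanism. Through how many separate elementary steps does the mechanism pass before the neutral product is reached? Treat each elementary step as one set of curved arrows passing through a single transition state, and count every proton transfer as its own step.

4

Step 1: Unassisted departure of TsO⁻ (taking the C–O bonding pair) generates a secondary carbocation.
Step 2: A 1,2-hydride shift from the adjacent cyclopentyl carbon moves the positive charge from the secondary centre to an adjacent carbon, generating a more stable tertiary carbocation.
Step 3: CH3CH2OH donates an oxygen lone pair into the empty p orbital of the cation, giving a protonated ether (an oxonium ion).
Step 4: Deprotonation of the oxonium oxygen by solvent ethanol yields the neutral ether.
Total: 4 elementary steps.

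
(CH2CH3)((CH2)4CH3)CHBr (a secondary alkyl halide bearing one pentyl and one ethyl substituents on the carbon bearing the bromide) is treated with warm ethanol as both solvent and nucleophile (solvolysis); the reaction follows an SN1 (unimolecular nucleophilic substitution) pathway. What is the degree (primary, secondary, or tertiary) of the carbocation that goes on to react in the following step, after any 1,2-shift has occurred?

Step 1: Unassisted departure of Br⁻ (taking the C–Br bonding pair) generates a secondary carbocation.
No single 1,2-shift to an adjacent carbon would give a more-substituted cation, so no rearrangement occurs.

secondary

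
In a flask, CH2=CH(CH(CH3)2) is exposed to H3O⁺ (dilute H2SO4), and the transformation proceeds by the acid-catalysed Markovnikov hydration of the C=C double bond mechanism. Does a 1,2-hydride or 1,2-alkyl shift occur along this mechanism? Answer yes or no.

The first-formed carbocation is secondary.
The adjacent isopropyl carbon already bears 2 other carbon substituents and has a hydrogen to migrate; after a 1,2-hydride shift from that carbon the positive charge sits on a tertiary centre.
Tertiary is more stable than secondary, so the shift occurs.

yes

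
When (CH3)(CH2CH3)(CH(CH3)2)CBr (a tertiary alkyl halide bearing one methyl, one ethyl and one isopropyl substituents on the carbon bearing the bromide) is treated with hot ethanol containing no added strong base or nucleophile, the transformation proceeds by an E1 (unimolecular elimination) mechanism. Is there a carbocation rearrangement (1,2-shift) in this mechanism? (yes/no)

no

The first-formed carbocation is tertiary.
No single 1,2-shift to an adjacent carbon would produce a more-substituted cation than the one already present, so no rearrangement occurs.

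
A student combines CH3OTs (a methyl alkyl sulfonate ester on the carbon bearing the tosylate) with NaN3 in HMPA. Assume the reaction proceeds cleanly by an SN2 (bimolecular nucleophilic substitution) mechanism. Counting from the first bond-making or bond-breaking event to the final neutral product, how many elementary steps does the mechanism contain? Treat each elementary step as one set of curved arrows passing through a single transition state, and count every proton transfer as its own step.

Step 1: Backside attack by N3⁻ on the carbon bearing the tosylate: the new C–N bond forms as the C–O bond breaks, with Walden inversion at carbon.
Total: 1 elementary step.

1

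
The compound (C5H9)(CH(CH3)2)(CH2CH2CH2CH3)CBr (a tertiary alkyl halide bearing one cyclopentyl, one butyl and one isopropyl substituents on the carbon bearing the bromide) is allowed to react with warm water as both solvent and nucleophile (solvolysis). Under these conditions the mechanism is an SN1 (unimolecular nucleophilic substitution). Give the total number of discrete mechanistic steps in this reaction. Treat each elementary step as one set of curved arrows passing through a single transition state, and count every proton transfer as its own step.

3

Step 1: Rate-determining heterolysis of the C–Br bond gives Br⁻ and a tertiary carbocation.
(No 1,2-shift: no single shift to an adjacent carbon would give a more stable cation.)
Step 2: Nucleophilic capture: the oxygen of H2O bonds to the cationic carbon, producing an oxonium-ion intermediate.
Step 3: Proton transfer from the O–H of the oxonium ion to a solvent molecule delivers the neutral alcohol.
Total: 3 elementary steps.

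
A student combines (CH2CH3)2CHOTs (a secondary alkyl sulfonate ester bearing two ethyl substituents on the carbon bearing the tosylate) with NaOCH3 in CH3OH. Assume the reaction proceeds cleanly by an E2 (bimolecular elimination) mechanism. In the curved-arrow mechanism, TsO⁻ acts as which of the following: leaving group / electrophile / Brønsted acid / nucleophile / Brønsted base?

leaving group

Step 1: The strong base CH3O⁻ removes a β-hydrogen; in the same concerted event the electrons of the breaking C–H bond form the new π(C=C) bond and the C–O σ-bond breaks, expelling TsO⁻. Anti-periplanar geometry; one transition state.
TsO⁻ departs with both electrons of the breaking σ-bond — that is the definition of a leaving group.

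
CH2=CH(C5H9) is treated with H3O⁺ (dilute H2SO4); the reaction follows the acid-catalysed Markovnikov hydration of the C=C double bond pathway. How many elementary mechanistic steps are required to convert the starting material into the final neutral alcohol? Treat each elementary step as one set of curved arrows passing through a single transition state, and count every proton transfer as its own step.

Step 1: Protonation of the alkene by H3O⁺: the π bond acts as the nucleophile and picks up H⁺, giving the more stable (Markovnikov) secondary carbocation. H2O is released.
Step 2: Carbocation rearrangement: a 1,2-hydride shift from the adjacent cyclopentyl carbon converts the initially-formed secondary cation into the more stable tertiary cation.
Step 3: A lone pair on the oxygen of H2O attacks the carbocation, forming a C–O bond and an oxonium ion (a protonated alcohol).
Step 4: Proton transfer from the O–H of the oxonium ion to H2O completes the catalytic cycle and yields the alcohol.
Total: 4 elementary steps.

4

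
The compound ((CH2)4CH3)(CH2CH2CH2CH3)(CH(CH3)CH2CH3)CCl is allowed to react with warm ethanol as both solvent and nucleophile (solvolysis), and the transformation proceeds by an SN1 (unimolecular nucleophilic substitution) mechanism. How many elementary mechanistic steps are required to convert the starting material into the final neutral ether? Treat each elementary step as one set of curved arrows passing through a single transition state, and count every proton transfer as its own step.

Step 1: Unassisted departure of Cl⁻ (taking the C–Cl bonding pair) generates a tertiary carbocation.
(No 1,2-shift: no single shift to an adjacent carbon would give a more stable cation.)
Step 2: A lone pair on the oxygen of CH3CH2OH attacks the carbocation, forming a new C–O σ-bond and an oxonium ion.
Step 3: Deprotonation of the oxonium oxygen by solvent ethanol yields the neutral ether.
Total: 3 elementary steps.

3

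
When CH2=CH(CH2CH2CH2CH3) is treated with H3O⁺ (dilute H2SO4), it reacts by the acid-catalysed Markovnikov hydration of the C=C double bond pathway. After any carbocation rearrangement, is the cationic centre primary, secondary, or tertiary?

secondary

Step 1: The π electrons of the C=C bond attack a proton of H3O⁺; Markovnikov addition places the new C–H on the less-substituted alkene carbon, so the positive charge ends up on the more-substituted carbon — a secondary carbocation. H2O is released.
No single 1,2-shift to an adjacent carbon would give a more-substituted cation, so no rearrangement occurs.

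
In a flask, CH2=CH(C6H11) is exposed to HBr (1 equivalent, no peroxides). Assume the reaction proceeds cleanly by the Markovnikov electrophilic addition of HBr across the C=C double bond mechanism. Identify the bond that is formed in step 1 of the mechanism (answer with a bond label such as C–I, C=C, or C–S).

Step 1: The π electrons of the C=C bond attack a proton of HBr; Markovnikov addition places the new C–H on the less-substituted alkene carbon, so the positive charge ends up on the more-substituted carbon — a secondary carbocation. The H–Br bond breaks heterolytically, releasing Br⁻.
The bond formed in this step is the C–H bond.

C–H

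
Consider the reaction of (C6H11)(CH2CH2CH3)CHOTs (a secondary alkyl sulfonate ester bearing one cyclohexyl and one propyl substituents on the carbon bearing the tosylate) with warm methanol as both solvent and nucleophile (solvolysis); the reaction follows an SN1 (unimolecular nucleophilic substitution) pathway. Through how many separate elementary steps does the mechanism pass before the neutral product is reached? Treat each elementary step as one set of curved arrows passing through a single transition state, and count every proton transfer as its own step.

Step 1: Unassisted departure of TsO⁻ (taking the C–O bonding pair) generates a secondary carbocation.
Step 2: A 1,2-hydride shift from the adjacent cyclohexyl carbon moves the positive charge from the secondary centre to an adjacent carbon, generating a more stable tertiary carbocation.
Step 3: CH3OH donates an oxygen lone pair into the empty p orbital of the cation, giving a protonated ether (an oxonium ion).
Step 4: Proton transfer from the O–H of the oxonium ion to a solvent molecule delivers the neutral ether.
Total: 4 elementary steps.

4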